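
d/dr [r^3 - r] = 3*r^2 - 1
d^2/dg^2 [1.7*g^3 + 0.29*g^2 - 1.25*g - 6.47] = 10.2*g + 0.58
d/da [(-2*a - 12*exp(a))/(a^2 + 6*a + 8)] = 2*(2*(a + 3)*(a + 6*exp(a)) - (6*exp(a) + 1)*(a^2 + 6*a + 8))/(a^2 + 6*a + 8)^2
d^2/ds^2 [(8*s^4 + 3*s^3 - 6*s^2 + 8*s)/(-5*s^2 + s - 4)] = 2*(-200*s^6 + 120*s^5 - 504*s^4 + 143*s^3 - 1092*s^2 + 336*s + 64)/(125*s^6 - 75*s^5 + 315*s^4 - 121*s^3 + 252*s^2 - 48*s + 64)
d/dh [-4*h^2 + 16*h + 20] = 16 - 8*h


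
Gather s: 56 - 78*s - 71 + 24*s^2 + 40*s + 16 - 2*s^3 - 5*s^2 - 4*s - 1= -2*s^3 + 19*s^2 - 42*s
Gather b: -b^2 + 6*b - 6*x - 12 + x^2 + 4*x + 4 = -b^2 + 6*b + x^2 - 2*x - 8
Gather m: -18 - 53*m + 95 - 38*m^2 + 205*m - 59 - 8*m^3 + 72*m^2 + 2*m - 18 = -8*m^3 + 34*m^2 + 154*m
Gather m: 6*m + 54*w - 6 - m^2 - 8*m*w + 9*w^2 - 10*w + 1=-m^2 + m*(6 - 8*w) + 9*w^2 + 44*w - 5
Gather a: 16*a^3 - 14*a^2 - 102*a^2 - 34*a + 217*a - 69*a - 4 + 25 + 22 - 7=16*a^3 - 116*a^2 + 114*a + 36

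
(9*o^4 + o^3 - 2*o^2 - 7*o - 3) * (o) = 9*o^5 + o^4 - 2*o^3 - 7*o^2 - 3*o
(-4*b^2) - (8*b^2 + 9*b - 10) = -12*b^2 - 9*b + 10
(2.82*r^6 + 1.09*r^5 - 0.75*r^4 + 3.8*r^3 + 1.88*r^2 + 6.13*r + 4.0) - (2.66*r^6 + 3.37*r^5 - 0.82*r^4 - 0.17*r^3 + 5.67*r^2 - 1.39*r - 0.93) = 0.16*r^6 - 2.28*r^5 + 0.07*r^4 + 3.97*r^3 - 3.79*r^2 + 7.52*r + 4.93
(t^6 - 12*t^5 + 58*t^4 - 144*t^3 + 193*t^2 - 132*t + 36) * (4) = 4*t^6 - 48*t^5 + 232*t^4 - 576*t^3 + 772*t^2 - 528*t + 144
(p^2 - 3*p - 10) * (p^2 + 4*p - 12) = p^4 + p^3 - 34*p^2 - 4*p + 120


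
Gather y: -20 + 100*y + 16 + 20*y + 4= 120*y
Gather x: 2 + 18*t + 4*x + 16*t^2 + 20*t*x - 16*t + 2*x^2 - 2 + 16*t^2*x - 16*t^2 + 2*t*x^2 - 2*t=x^2*(2*t + 2) + x*(16*t^2 + 20*t + 4)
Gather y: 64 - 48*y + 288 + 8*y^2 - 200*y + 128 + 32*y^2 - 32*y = 40*y^2 - 280*y + 480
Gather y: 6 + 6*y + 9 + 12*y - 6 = 18*y + 9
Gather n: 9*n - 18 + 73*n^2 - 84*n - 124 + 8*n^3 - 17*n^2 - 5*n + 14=8*n^3 + 56*n^2 - 80*n - 128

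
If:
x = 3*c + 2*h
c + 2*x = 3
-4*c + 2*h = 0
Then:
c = 1/5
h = 2/5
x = 7/5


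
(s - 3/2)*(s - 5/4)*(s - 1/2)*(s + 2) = s^4 - 5*s^3/4 - 13*s^2/4 + 89*s/16 - 15/8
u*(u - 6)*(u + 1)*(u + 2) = u^4 - 3*u^3 - 16*u^2 - 12*u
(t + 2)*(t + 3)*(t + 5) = t^3 + 10*t^2 + 31*t + 30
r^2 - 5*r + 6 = (r - 3)*(r - 2)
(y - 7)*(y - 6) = y^2 - 13*y + 42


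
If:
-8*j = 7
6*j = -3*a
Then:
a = 7/4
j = -7/8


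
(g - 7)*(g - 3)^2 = g^3 - 13*g^2 + 51*g - 63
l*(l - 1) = l^2 - l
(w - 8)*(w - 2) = w^2 - 10*w + 16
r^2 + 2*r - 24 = (r - 4)*(r + 6)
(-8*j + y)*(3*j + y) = -24*j^2 - 5*j*y + y^2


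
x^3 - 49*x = x*(x - 7)*(x + 7)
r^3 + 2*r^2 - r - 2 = (r - 1)*(r + 1)*(r + 2)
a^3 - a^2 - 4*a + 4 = (a - 2)*(a - 1)*(a + 2)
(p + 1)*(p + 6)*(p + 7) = p^3 + 14*p^2 + 55*p + 42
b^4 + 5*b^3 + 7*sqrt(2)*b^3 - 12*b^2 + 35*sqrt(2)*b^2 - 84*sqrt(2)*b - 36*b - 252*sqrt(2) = (b - 3)*(b + 2)*(b + 6)*(b + 7*sqrt(2))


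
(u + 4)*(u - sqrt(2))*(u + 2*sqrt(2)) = u^3 + sqrt(2)*u^2 + 4*u^2 - 4*u + 4*sqrt(2)*u - 16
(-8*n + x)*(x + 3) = -8*n*x - 24*n + x^2 + 3*x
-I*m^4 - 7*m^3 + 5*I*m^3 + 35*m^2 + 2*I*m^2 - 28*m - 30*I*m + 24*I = (m - 4)*(m - 6*I)*(m - I)*(-I*m + I)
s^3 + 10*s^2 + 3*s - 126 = (s - 3)*(s + 6)*(s + 7)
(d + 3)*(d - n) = d^2 - d*n + 3*d - 3*n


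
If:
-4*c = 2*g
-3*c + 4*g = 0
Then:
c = 0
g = 0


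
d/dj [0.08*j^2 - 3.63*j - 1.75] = 0.16*j - 3.63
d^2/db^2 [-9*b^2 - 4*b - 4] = -18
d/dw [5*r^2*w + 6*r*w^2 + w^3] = 5*r^2 + 12*r*w + 3*w^2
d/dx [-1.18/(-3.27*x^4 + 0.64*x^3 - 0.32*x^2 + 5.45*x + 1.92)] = (-15.4344*x^3 + 2.2656*x^2 - 0.7552*x + 6.431)/(-3.27*x^4 + 0.64*x^3 - 0.32*x^2 + 5.45*x + 1.92)^2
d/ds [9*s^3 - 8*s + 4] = 27*s^2 - 8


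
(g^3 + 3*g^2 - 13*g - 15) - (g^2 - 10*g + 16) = g^3 + 2*g^2 - 3*g - 31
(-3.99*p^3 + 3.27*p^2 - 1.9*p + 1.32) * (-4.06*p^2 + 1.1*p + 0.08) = 16.1994*p^5 - 17.6652*p^4 + 10.9918*p^3 - 7.1876*p^2 + 1.3*p + 0.1056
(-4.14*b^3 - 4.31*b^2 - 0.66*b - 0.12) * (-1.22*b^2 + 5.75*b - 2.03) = 5.0508*b^5 - 18.5468*b^4 - 15.5731*b^3 + 5.1007*b^2 + 0.6498*b + 0.2436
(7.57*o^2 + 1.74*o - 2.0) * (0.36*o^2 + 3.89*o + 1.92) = 2.7252*o^4 + 30.0737*o^3 + 20.583*o^2 - 4.4392*o - 3.84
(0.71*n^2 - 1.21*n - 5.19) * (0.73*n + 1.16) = 0.5183*n^3 - 0.0597000000000001*n^2 - 5.1923*n - 6.0204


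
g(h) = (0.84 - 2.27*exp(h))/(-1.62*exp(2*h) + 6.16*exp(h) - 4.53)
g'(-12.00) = 0.00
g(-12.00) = -0.19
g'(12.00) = 0.00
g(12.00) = 0.00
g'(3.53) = -0.05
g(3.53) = 0.05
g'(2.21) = -0.36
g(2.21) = 0.24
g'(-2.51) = 0.03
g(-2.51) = -0.16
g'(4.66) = -0.01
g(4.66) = 0.01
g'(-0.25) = 7.61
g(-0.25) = 1.30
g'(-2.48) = 0.03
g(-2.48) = -0.16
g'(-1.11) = 0.26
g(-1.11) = -0.03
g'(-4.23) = 0.00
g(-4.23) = -0.18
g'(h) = (0.84 - 2.27*exp(h))*(3.24*exp(2*h) - 6.16*exp(h))/(-1.62*exp(2*h) + 6.16*exp(h) - 4.53)^2 - 2.27*exp(h)/(-1.62*exp(2*h) + 6.16*exp(h) - 4.53)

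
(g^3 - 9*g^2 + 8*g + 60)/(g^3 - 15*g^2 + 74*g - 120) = (g + 2)/(g - 4)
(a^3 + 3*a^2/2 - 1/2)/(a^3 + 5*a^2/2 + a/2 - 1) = (a + 1)/(a + 2)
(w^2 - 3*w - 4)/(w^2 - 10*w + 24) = (w + 1)/(w - 6)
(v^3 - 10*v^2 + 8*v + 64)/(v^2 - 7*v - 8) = (v^2 - 2*v - 8)/(v + 1)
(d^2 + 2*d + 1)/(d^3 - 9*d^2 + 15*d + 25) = (d + 1)/(d^2 - 10*d + 25)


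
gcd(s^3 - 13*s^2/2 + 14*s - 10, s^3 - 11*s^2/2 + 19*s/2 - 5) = s^2 - 9*s/2 + 5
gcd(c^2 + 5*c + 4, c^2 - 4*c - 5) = c + 1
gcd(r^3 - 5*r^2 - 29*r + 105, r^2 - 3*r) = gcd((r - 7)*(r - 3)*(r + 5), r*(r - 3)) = r - 3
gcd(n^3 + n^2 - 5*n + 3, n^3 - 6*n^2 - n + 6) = n - 1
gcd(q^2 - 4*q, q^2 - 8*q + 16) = q - 4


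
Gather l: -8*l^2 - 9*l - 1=-8*l^2 - 9*l - 1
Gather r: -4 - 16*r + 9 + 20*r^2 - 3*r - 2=20*r^2 - 19*r + 3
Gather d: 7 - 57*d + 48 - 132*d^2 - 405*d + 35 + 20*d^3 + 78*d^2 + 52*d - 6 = 20*d^3 - 54*d^2 - 410*d + 84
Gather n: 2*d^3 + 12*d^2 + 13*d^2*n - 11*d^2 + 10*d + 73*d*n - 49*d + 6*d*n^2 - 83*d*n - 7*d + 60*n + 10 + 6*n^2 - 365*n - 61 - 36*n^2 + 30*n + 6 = 2*d^3 + d^2 - 46*d + n^2*(6*d - 30) + n*(13*d^2 - 10*d - 275) - 45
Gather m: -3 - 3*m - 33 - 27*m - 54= -30*m - 90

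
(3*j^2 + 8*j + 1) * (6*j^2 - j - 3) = 18*j^4 + 45*j^3 - 11*j^2 - 25*j - 3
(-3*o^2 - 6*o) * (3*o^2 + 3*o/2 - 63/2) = -9*o^4 - 45*o^3/2 + 171*o^2/2 + 189*o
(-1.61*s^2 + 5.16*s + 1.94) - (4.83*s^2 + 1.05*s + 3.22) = -6.44*s^2 + 4.11*s - 1.28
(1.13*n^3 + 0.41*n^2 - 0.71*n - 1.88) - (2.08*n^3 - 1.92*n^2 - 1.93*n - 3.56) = -0.95*n^3 + 2.33*n^2 + 1.22*n + 1.68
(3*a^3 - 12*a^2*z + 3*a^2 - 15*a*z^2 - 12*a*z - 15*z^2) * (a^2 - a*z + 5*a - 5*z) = 3*a^5 - 15*a^4*z + 18*a^4 - 3*a^3*z^2 - 90*a^3*z + 15*a^3 + 15*a^2*z^3 - 18*a^2*z^2 - 75*a^2*z + 90*a*z^3 - 15*a*z^2 + 75*z^3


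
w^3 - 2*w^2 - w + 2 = (w - 2)*(w - 1)*(w + 1)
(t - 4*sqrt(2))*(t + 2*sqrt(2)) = t^2 - 2*sqrt(2)*t - 16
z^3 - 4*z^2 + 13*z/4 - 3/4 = (z - 3)*(z - 1/2)^2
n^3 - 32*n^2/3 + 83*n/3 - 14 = (n - 7)*(n - 3)*(n - 2/3)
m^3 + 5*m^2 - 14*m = m*(m - 2)*(m + 7)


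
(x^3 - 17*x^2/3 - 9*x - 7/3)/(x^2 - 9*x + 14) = (3*x^2 + 4*x + 1)/(3*(x - 2))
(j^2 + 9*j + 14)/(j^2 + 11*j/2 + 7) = 2*(j + 7)/(2*j + 7)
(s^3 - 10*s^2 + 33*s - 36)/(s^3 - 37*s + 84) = (s - 3)/(s + 7)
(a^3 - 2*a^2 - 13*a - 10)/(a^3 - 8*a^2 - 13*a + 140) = (a^2 + 3*a + 2)/(a^2 - 3*a - 28)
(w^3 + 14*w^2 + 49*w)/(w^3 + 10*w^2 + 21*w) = (w + 7)/(w + 3)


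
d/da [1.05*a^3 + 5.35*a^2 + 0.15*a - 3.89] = 3.15*a^2 + 10.7*a + 0.15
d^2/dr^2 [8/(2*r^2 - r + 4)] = 16*(-4*r^2 + 2*r + (4*r - 1)^2 - 8)/(2*r^2 - r + 4)^3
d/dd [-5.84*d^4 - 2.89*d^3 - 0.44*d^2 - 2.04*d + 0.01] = -23.36*d^3 - 8.67*d^2 - 0.88*d - 2.04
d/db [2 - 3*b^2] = -6*b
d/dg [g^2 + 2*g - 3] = 2*g + 2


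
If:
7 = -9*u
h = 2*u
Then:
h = -14/9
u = -7/9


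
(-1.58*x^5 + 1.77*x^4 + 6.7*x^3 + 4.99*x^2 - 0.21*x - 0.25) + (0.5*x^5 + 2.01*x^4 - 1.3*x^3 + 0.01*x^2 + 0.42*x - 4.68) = -1.08*x^5 + 3.78*x^4 + 5.4*x^3 + 5.0*x^2 + 0.21*x - 4.93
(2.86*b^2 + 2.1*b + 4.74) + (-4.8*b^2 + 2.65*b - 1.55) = -1.94*b^2 + 4.75*b + 3.19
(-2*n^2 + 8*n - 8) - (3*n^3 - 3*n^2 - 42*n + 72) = -3*n^3 + n^2 + 50*n - 80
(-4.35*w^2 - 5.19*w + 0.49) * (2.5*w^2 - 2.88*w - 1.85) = -10.875*w^4 - 0.447000000000003*w^3 + 24.2197*w^2 + 8.1903*w - 0.9065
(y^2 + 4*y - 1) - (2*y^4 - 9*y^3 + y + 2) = -2*y^4 + 9*y^3 + y^2 + 3*y - 3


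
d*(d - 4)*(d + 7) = d^3 + 3*d^2 - 28*d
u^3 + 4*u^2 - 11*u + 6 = (u - 1)^2*(u + 6)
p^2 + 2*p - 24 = (p - 4)*(p + 6)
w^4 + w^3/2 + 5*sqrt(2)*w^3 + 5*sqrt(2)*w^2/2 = w^2*(w + 1/2)*(w + 5*sqrt(2))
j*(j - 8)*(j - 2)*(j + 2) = j^4 - 8*j^3 - 4*j^2 + 32*j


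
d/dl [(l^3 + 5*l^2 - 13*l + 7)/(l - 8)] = (2*l^3 - 19*l^2 - 80*l + 97)/(l^2 - 16*l + 64)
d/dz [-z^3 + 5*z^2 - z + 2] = -3*z^2 + 10*z - 1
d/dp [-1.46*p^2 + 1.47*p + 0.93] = 1.47 - 2.92*p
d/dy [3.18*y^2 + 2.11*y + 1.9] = 6.36*y + 2.11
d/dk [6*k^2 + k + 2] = 12*k + 1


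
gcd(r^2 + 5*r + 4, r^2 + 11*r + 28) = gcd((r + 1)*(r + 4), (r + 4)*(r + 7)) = r + 4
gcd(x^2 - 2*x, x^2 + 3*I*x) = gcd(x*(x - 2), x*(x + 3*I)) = x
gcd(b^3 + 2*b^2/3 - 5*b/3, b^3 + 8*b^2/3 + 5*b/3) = b^2 + 5*b/3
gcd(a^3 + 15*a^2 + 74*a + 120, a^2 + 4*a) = a + 4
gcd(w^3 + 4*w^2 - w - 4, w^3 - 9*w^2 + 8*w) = w - 1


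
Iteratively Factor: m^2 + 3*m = (m)*(m + 3)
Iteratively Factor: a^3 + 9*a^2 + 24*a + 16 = (a + 4)*(a^2 + 5*a + 4) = (a + 1)*(a + 4)*(a + 4)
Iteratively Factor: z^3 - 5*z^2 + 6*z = (z - 3)*(z^2 - 2*z) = (z - 3)*(z - 2)*(z)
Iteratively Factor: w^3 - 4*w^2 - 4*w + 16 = (w + 2)*(w^2 - 6*w + 8) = (w - 4)*(w + 2)*(w - 2)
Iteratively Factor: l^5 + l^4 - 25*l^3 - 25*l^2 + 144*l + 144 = (l + 3)*(l^4 - 2*l^3 - 19*l^2 + 32*l + 48) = (l - 4)*(l + 3)*(l^3 + 2*l^2 - 11*l - 12) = (l - 4)*(l + 1)*(l + 3)*(l^2 + l - 12) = (l - 4)*(l + 1)*(l + 3)*(l + 4)*(l - 3)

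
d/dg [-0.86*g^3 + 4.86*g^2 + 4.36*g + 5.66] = -2.58*g^2 + 9.72*g + 4.36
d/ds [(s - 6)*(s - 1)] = 2*s - 7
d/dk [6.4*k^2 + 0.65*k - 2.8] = 12.8*k + 0.65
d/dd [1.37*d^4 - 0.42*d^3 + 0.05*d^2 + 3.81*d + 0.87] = 5.48*d^3 - 1.26*d^2 + 0.1*d + 3.81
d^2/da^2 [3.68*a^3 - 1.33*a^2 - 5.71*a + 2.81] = 22.08*a - 2.66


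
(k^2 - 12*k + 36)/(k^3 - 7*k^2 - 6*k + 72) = (k - 6)/(k^2 - k - 12)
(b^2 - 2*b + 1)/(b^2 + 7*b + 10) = (b^2 - 2*b + 1)/(b^2 + 7*b + 10)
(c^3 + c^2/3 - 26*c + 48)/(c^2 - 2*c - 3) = (c^2 + 10*c/3 - 16)/(c + 1)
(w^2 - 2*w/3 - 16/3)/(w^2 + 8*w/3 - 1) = (3*w^2 - 2*w - 16)/(3*w^2 + 8*w - 3)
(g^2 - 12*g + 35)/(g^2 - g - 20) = (g - 7)/(g + 4)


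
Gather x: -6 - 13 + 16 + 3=0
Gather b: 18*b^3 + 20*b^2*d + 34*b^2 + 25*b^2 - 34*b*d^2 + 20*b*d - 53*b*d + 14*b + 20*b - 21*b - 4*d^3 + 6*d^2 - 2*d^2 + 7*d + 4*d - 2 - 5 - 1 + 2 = 18*b^3 + b^2*(20*d + 59) + b*(-34*d^2 - 33*d + 13) - 4*d^3 + 4*d^2 + 11*d - 6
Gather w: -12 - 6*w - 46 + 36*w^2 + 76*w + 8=36*w^2 + 70*w - 50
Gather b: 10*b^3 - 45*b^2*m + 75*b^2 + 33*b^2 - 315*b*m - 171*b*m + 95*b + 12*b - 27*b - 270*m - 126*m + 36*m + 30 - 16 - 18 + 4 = 10*b^3 + b^2*(108 - 45*m) + b*(80 - 486*m) - 360*m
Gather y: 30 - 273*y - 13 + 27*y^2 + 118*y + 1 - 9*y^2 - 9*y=18*y^2 - 164*y + 18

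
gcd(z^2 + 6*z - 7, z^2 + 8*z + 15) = 1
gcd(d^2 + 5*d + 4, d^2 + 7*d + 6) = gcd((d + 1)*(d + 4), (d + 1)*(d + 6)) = d + 1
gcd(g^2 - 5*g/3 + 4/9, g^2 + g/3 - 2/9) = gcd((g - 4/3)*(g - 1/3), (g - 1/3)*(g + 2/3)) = g - 1/3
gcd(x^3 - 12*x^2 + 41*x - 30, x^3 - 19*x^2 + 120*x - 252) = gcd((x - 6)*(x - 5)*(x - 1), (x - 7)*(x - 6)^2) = x - 6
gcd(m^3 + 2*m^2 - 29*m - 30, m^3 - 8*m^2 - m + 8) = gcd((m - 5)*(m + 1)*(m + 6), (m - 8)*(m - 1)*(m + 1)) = m + 1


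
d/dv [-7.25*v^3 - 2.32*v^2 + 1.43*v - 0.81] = -21.75*v^2 - 4.64*v + 1.43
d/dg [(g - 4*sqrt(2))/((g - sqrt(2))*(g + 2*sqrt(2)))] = (-g^2 + 8*sqrt(2)*g + 4)/(g^4 + 2*sqrt(2)*g^3 - 6*g^2 - 8*sqrt(2)*g + 16)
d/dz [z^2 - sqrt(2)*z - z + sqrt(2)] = 2*z - sqrt(2) - 1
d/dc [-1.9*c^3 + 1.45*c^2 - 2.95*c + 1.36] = -5.7*c^2 + 2.9*c - 2.95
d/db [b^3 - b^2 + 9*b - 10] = 3*b^2 - 2*b + 9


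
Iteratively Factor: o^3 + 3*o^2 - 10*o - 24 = (o + 2)*(o^2 + o - 12) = (o + 2)*(o + 4)*(o - 3)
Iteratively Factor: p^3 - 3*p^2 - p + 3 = (p + 1)*(p^2 - 4*p + 3) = (p - 3)*(p + 1)*(p - 1)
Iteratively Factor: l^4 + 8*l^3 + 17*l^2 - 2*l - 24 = (l - 1)*(l^3 + 9*l^2 + 26*l + 24) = (l - 1)*(l + 2)*(l^2 + 7*l + 12) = (l - 1)*(l + 2)*(l + 3)*(l + 4)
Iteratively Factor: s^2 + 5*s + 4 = (s + 1)*(s + 4)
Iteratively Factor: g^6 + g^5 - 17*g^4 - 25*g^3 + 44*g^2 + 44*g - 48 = (g + 2)*(g^5 - g^4 - 15*g^3 + 5*g^2 + 34*g - 24) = (g - 1)*(g + 2)*(g^4 - 15*g^2 - 10*g + 24) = (g - 1)*(g + 2)^2*(g^3 - 2*g^2 - 11*g + 12) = (g - 4)*(g - 1)*(g + 2)^2*(g^2 + 2*g - 3) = (g - 4)*(g - 1)^2*(g + 2)^2*(g + 3)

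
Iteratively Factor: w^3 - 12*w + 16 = (w + 4)*(w^2 - 4*w + 4) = (w - 2)*(w + 4)*(w - 2)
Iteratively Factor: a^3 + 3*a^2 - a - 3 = (a - 1)*(a^2 + 4*a + 3) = (a - 1)*(a + 3)*(a + 1)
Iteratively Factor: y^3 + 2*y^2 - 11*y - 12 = (y + 1)*(y^2 + y - 12) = (y + 1)*(y + 4)*(y - 3)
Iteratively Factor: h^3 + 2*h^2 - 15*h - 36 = (h + 3)*(h^2 - h - 12) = (h - 4)*(h + 3)*(h + 3)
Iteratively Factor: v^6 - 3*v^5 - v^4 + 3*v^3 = (v + 1)*(v^5 - 4*v^4 + 3*v^3) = v*(v + 1)*(v^4 - 4*v^3 + 3*v^2) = v*(v - 3)*(v + 1)*(v^3 - v^2) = v^2*(v - 3)*(v + 1)*(v^2 - v) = v^3*(v - 3)*(v + 1)*(v - 1)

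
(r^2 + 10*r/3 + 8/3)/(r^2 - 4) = (r + 4/3)/(r - 2)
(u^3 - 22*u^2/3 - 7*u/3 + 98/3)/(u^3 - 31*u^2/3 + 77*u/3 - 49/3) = (u + 2)/(u - 1)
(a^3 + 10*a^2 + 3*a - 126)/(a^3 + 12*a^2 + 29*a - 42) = (a - 3)/(a - 1)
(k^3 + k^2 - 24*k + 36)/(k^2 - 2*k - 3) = (k^2 + 4*k - 12)/(k + 1)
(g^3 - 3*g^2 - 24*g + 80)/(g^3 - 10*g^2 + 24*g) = (g^2 + g - 20)/(g*(g - 6))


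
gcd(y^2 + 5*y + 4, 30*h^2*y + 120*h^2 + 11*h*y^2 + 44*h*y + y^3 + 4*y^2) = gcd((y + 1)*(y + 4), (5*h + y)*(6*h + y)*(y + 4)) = y + 4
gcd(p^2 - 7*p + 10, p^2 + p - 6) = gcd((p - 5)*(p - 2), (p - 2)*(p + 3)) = p - 2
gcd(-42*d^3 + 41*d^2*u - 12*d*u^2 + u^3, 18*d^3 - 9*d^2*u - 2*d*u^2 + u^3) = 6*d^2 - 5*d*u + u^2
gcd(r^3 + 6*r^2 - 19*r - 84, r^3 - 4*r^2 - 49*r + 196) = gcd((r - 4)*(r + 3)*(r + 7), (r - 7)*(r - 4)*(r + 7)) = r^2 + 3*r - 28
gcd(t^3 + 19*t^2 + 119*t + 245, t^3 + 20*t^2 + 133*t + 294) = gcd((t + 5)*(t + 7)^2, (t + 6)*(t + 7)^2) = t^2 + 14*t + 49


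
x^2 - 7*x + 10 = (x - 5)*(x - 2)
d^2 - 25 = (d - 5)*(d + 5)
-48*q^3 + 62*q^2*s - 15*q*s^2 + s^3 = (-8*q + s)*(-6*q + s)*(-q + s)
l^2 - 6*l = l*(l - 6)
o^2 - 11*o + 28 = (o - 7)*(o - 4)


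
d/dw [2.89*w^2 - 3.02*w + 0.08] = 5.78*w - 3.02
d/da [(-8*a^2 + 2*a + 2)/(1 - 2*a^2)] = 2*(2*a^2 - 4*a + 1)/(4*a^4 - 4*a^2 + 1)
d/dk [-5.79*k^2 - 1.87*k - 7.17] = -11.58*k - 1.87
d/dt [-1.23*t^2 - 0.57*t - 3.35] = -2.46*t - 0.57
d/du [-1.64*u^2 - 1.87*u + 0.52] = -3.28*u - 1.87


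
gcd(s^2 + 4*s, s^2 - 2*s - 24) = s + 4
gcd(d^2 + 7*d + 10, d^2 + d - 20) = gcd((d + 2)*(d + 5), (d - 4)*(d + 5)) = d + 5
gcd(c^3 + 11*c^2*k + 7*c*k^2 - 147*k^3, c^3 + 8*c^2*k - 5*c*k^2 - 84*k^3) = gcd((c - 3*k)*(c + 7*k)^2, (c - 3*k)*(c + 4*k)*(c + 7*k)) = c^2 + 4*c*k - 21*k^2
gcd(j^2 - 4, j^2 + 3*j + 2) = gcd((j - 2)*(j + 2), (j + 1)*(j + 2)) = j + 2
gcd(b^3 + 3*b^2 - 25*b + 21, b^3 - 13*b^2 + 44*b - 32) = b - 1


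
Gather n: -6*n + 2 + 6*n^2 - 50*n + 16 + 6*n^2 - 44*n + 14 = 12*n^2 - 100*n + 32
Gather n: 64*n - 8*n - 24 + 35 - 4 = 56*n + 7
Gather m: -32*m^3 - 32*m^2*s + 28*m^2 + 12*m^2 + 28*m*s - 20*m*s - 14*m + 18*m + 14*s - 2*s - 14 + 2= -32*m^3 + m^2*(40 - 32*s) + m*(8*s + 4) + 12*s - 12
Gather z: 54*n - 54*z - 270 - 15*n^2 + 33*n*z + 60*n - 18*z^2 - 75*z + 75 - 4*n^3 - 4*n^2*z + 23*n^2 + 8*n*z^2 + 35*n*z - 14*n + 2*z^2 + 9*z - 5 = -4*n^3 + 8*n^2 + 100*n + z^2*(8*n - 16) + z*(-4*n^2 + 68*n - 120) - 200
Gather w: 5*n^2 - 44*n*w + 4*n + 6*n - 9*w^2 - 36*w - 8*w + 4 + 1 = 5*n^2 + 10*n - 9*w^2 + w*(-44*n - 44) + 5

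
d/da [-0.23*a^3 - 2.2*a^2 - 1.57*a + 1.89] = -0.69*a^2 - 4.4*a - 1.57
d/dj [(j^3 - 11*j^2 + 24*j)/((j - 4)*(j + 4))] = (j^4 - 72*j^2 + 352*j - 384)/(j^4 - 32*j^2 + 256)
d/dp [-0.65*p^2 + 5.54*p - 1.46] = 5.54 - 1.3*p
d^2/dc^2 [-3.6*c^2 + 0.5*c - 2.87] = -7.20000000000000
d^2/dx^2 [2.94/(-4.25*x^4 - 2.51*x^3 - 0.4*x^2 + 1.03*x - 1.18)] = ((149.94*x^2 + 44.2764*x + 2.352)*(4.25*x^4 + 2.51*x^3 + 0.4*x^2 - 1.03*x + 1.18) - 2.94*(17.0*x^3 + 7.53*x^2 + 0.8*x - 1.03)*(34.0*x^3 + 15.06*x^2 + 1.6*x - 2.06))/(4.25*x^4 + 2.51*x^3 + 0.4*x^2 - 1.03*x + 1.18)^3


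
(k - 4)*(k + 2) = k^2 - 2*k - 8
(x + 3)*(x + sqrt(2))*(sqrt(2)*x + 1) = sqrt(2)*x^3 + 3*x^2 + 3*sqrt(2)*x^2 + sqrt(2)*x + 9*x + 3*sqrt(2)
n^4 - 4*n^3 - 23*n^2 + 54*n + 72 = (n - 6)*(n - 3)*(n + 1)*(n + 4)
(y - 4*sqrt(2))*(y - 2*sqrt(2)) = y^2 - 6*sqrt(2)*y + 16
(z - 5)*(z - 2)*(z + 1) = z^3 - 6*z^2 + 3*z + 10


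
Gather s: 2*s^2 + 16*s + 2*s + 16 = 2*s^2 + 18*s + 16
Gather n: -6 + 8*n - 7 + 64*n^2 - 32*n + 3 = 64*n^2 - 24*n - 10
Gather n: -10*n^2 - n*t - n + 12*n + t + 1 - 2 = -10*n^2 + n*(11 - t) + t - 1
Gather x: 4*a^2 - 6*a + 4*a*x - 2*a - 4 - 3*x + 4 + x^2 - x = 4*a^2 - 8*a + x^2 + x*(4*a - 4)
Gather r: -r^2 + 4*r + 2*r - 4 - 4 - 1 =-r^2 + 6*r - 9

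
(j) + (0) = j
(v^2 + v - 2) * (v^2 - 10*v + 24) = v^4 - 9*v^3 + 12*v^2 + 44*v - 48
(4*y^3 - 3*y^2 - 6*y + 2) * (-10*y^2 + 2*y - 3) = -40*y^5 + 38*y^4 + 42*y^3 - 23*y^2 + 22*y - 6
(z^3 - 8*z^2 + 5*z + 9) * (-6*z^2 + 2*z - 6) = -6*z^5 + 50*z^4 - 52*z^3 + 4*z^2 - 12*z - 54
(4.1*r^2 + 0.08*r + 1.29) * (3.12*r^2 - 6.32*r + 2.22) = 12.792*r^4 - 25.6624*r^3 + 12.6212*r^2 - 7.9752*r + 2.8638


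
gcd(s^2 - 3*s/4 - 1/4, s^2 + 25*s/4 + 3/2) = s + 1/4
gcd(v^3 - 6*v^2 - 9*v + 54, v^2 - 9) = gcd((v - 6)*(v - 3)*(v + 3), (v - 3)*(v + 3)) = v^2 - 9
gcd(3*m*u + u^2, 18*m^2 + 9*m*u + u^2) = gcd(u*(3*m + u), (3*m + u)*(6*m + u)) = 3*m + u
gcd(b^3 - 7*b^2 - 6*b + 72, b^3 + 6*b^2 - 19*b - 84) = b^2 - b - 12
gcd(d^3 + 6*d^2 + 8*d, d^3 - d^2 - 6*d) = d^2 + 2*d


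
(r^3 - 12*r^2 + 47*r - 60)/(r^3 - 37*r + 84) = (r - 5)/(r + 7)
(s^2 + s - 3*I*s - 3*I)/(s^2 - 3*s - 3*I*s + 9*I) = (s + 1)/(s - 3)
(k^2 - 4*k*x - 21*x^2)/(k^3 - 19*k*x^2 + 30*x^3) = (k^2 - 4*k*x - 21*x^2)/(k^3 - 19*k*x^2 + 30*x^3)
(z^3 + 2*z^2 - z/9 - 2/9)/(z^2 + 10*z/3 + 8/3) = (9*z^2 - 1)/(3*(3*z + 4))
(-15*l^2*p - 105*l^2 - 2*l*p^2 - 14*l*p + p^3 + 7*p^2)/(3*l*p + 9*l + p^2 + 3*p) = (-5*l*p - 35*l + p^2 + 7*p)/(p + 3)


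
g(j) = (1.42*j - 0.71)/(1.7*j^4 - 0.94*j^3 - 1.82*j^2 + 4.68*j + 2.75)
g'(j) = (1.42*j - 0.71)*(-6.8*j^3 + 2.82*j^2 + 3.64*j - 4.68)/(1.7*j^4 - 0.94*j^3 - 1.82*j^2 + 4.68*j + 2.75)^2 + 1.42/(1.7*j^4 - 0.94*j^3 - 1.82*j^2 + 4.68*j + 2.75) = (-7.242*j^4 + 7.4976*j^3 + 0.5822*j^2 - 2.5844*j + 7.2278)/(2.89*j^8 - 3.196*j^7 - 5.3044*j^6 + 19.3336*j^5 + 3.864*j^4 - 22.2052*j^3 + 11.8924*j^2 + 25.74*j + 7.5625)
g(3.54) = 0.02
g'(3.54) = -0.02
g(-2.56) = -0.06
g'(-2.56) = -0.09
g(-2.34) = -0.09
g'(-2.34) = -0.15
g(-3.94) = -0.01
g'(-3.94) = -0.01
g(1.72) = 0.11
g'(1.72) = -0.09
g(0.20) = -0.12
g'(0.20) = 0.52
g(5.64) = 0.00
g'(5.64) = -0.00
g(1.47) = 0.13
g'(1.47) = -0.05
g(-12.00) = -0.00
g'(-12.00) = -0.00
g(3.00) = 0.03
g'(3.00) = -0.03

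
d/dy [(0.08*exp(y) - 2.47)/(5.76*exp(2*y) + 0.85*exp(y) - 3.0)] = (-0.4608*exp(2*y) + 28.4544*exp(y) + 1.8595)*exp(y)/(33.1776*exp(4*y) + 9.792*exp(3*y) - 33.8375*exp(2*y) - 5.1*exp(y) + 9.0)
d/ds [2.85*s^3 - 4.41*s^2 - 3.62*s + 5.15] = 8.55*s^2 - 8.82*s - 3.62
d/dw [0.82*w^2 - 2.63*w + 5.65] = 1.64*w - 2.63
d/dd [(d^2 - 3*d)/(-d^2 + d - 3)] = (-2*d^2 - 6*d + 9)/(d^4 - 2*d^3 + 7*d^2 - 6*d + 9)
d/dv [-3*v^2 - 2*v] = -6*v - 2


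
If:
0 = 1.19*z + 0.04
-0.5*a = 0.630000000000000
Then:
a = -1.26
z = -0.03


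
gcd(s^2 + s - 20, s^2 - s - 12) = s - 4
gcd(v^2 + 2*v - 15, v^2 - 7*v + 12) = v - 3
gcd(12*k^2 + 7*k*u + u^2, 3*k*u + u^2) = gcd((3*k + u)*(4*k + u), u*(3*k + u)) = 3*k + u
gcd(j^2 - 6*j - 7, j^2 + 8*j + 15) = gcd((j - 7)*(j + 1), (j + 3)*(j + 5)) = 1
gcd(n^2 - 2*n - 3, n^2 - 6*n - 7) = n + 1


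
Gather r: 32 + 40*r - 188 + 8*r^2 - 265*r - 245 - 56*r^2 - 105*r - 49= -48*r^2 - 330*r - 450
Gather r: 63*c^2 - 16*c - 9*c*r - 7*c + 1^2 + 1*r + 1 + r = 63*c^2 - 23*c + r*(2 - 9*c) + 2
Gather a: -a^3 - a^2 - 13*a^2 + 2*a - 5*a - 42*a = -a^3 - 14*a^2 - 45*a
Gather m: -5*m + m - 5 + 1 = -4*m - 4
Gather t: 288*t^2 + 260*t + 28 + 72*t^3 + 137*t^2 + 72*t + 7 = 72*t^3 + 425*t^2 + 332*t + 35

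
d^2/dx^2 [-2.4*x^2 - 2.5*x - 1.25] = -4.80000000000000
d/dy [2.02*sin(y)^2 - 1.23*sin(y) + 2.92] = (4.04*sin(y) - 1.23)*cos(y)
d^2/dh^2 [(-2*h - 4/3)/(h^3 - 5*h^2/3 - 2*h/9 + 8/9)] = 12*(-27*h^2 + 63*h - 37)/(27*h^6 - 189*h^5 + 549*h^4 - 847*h^3 + 732*h^2 - 336*h + 64)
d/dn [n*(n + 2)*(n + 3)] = 3*n^2 + 10*n + 6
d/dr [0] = 0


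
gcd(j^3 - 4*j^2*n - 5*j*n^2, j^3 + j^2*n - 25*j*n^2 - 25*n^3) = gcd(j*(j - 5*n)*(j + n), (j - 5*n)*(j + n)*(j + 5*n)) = j^2 - 4*j*n - 5*n^2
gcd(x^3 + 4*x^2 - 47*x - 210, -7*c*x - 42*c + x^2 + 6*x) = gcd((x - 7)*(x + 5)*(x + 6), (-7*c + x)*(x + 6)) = x + 6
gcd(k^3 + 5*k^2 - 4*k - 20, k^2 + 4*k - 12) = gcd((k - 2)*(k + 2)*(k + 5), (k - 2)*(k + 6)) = k - 2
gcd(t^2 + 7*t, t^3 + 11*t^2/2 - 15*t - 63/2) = t + 7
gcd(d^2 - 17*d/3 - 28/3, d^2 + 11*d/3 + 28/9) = d + 4/3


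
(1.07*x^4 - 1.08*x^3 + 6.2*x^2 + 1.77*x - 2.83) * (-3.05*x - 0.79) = -3.2635*x^5 + 2.4487*x^4 - 18.0568*x^3 - 10.2965*x^2 + 7.2332*x + 2.2357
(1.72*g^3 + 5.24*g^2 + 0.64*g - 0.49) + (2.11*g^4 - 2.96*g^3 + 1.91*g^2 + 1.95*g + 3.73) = 2.11*g^4 - 1.24*g^3 + 7.15*g^2 + 2.59*g + 3.24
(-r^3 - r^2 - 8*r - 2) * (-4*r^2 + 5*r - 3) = 4*r^5 - r^4 + 30*r^3 - 29*r^2 + 14*r + 6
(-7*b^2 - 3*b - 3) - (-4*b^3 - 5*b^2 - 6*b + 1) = 4*b^3 - 2*b^2 + 3*b - 4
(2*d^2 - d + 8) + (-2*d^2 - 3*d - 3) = 5 - 4*d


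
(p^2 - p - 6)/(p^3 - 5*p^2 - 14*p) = (p - 3)/(p*(p - 7))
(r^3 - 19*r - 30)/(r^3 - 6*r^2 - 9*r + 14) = (r^2 - 2*r - 15)/(r^2 - 8*r + 7)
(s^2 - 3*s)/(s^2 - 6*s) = (s - 3)/(s - 6)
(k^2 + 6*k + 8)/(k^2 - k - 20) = (k + 2)/(k - 5)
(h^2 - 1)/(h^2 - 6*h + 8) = (h^2 - 1)/(h^2 - 6*h + 8)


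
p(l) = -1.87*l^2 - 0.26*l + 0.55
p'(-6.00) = 22.18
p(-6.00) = -65.21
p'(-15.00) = 55.84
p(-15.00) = -416.30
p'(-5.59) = 20.65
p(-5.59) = -56.43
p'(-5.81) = 21.47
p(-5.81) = -61.06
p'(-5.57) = 20.57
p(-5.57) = -56.02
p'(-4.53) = 16.68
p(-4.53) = -36.65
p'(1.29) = -5.08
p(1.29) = -2.90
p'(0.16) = -0.86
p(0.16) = 0.46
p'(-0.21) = 0.53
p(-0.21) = 0.52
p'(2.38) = -9.16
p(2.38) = -10.66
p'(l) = -3.74*l - 0.26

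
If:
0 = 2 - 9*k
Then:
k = 2/9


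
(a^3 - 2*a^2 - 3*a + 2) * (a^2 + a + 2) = a^5 - a^4 - 3*a^3 - 5*a^2 - 4*a + 4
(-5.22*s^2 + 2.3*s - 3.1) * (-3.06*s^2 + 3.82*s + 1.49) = 15.9732*s^4 - 26.9784*s^3 + 10.4942*s^2 - 8.415*s - 4.619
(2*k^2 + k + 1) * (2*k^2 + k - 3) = 4*k^4 + 4*k^3 - 3*k^2 - 2*k - 3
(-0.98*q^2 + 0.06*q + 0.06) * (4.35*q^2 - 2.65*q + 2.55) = -4.263*q^4 + 2.858*q^3 - 2.397*q^2 - 0.00600000000000001*q + 0.153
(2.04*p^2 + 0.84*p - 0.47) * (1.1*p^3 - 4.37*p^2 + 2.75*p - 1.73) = 2.244*p^5 - 7.9908*p^4 + 1.4222*p^3 + 0.8347*p^2 - 2.7457*p + 0.8131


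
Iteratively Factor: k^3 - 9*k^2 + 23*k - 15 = (k - 1)*(k^2 - 8*k + 15) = (k - 3)*(k - 1)*(k - 5)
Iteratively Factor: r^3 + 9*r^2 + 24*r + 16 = (r + 1)*(r^2 + 8*r + 16) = (r + 1)*(r + 4)*(r + 4)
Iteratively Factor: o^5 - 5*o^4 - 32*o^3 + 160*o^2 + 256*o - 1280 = (o - 4)*(o^4 - o^3 - 36*o^2 + 16*o + 320) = (o - 5)*(o - 4)*(o^3 + 4*o^2 - 16*o - 64) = (o - 5)*(o - 4)*(o + 4)*(o^2 - 16) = (o - 5)*(o - 4)^2*(o + 4)*(o + 4)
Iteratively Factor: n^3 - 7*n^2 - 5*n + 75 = (n - 5)*(n^2 - 2*n - 15) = (n - 5)^2*(n + 3)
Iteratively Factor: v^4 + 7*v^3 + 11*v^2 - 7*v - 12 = (v + 3)*(v^3 + 4*v^2 - v - 4) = (v + 3)*(v + 4)*(v^2 - 1) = (v - 1)*(v + 3)*(v + 4)*(v + 1)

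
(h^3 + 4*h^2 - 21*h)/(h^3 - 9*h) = (h + 7)/(h + 3)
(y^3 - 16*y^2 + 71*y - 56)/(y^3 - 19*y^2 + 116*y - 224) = (y - 1)/(y - 4)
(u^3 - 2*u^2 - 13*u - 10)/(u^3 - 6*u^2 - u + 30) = (u + 1)/(u - 3)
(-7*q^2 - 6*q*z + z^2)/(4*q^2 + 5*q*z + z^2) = (-7*q + z)/(4*q + z)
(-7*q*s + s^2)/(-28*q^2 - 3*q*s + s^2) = s/(4*q + s)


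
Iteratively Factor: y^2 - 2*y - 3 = (y - 3)*(y + 1)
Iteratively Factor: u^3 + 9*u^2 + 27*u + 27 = (u + 3)*(u^2 + 6*u + 9) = (u + 3)^2*(u + 3)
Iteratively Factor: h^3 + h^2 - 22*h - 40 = (h - 5)*(h^2 + 6*h + 8) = (h - 5)*(h + 4)*(h + 2)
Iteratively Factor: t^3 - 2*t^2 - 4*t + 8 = (t + 2)*(t^2 - 4*t + 4) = (t - 2)*(t + 2)*(t - 2)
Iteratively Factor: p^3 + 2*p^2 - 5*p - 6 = (p + 1)*(p^2 + p - 6) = (p + 1)*(p + 3)*(p - 2)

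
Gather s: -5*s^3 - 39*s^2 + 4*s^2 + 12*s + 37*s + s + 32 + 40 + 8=-5*s^3 - 35*s^2 + 50*s + 80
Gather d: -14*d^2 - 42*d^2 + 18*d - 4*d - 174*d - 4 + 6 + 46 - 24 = -56*d^2 - 160*d + 24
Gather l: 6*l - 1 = 6*l - 1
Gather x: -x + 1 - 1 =-x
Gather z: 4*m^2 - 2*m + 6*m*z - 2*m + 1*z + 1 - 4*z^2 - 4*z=4*m^2 - 4*m - 4*z^2 + z*(6*m - 3) + 1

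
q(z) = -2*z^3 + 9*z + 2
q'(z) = 9 - 6*z^2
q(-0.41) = -1.55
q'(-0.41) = 7.99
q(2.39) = -3.79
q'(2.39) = -25.27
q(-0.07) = 1.37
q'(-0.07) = 8.97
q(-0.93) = -4.76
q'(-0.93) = 3.81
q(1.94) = 4.86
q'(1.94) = -13.58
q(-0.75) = -3.91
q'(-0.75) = 5.62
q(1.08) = 9.20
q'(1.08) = 2.00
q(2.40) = -4.05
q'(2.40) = -25.56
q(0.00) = 2.00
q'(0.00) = 9.00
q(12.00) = -3346.00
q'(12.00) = -855.00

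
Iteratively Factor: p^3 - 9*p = (p)*(p^2 - 9) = p*(p - 3)*(p + 3)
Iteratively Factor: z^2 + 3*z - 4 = (z - 1)*(z + 4)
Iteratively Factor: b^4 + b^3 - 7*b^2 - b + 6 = (b + 1)*(b^3 - 7*b + 6) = (b + 1)*(b + 3)*(b^2 - 3*b + 2) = (b - 2)*(b + 1)*(b + 3)*(b - 1)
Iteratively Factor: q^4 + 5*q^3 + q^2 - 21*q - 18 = (q + 1)*(q^3 + 4*q^2 - 3*q - 18) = (q + 1)*(q + 3)*(q^2 + q - 6) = (q + 1)*(q + 3)^2*(q - 2)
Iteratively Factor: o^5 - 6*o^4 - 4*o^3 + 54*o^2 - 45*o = (o + 3)*(o^4 - 9*o^3 + 23*o^2 - 15*o) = (o - 5)*(o + 3)*(o^3 - 4*o^2 + 3*o) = (o - 5)*(o - 3)*(o + 3)*(o^2 - o) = o*(o - 5)*(o - 3)*(o + 3)*(o - 1)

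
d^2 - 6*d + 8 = (d - 4)*(d - 2)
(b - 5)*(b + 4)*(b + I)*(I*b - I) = I*b^4 - b^3 - 2*I*b^3 + 2*b^2 - 19*I*b^2 + 19*b + 20*I*b - 20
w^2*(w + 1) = w^3 + w^2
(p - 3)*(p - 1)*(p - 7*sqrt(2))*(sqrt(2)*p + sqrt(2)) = sqrt(2)*p^4 - 14*p^3 - 3*sqrt(2)*p^3 - sqrt(2)*p^2 + 42*p^2 + 3*sqrt(2)*p + 14*p - 42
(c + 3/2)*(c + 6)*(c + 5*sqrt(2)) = c^3 + 5*sqrt(2)*c^2 + 15*c^2/2 + 9*c + 75*sqrt(2)*c/2 + 45*sqrt(2)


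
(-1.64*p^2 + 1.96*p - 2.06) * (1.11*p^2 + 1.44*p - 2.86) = -1.8204*p^4 - 0.185999999999999*p^3 + 5.2262*p^2 - 8.572*p + 5.8916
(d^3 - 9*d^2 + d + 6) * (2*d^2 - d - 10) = 2*d^5 - 19*d^4 + d^3 + 101*d^2 - 16*d - 60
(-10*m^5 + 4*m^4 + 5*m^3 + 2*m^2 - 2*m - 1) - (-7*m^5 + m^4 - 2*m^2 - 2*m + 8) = -3*m^5 + 3*m^4 + 5*m^3 + 4*m^2 - 9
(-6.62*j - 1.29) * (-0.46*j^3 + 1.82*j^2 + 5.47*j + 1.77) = 3.0452*j^4 - 11.455*j^3 - 38.5592*j^2 - 18.7737*j - 2.2833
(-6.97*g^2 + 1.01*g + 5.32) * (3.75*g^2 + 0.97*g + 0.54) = -26.1375*g^4 - 2.9734*g^3 + 17.1659*g^2 + 5.7058*g + 2.8728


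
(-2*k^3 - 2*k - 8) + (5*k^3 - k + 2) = 3*k^3 - 3*k - 6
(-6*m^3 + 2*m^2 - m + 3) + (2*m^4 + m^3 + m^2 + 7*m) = 2*m^4 - 5*m^3 + 3*m^2 + 6*m + 3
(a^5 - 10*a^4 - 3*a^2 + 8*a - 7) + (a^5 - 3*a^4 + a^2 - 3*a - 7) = 2*a^5 - 13*a^4 - 2*a^2 + 5*a - 14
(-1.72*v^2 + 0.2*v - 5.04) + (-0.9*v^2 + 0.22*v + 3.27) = -2.62*v^2 + 0.42*v - 1.77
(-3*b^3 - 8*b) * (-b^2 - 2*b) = 3*b^5 + 6*b^4 + 8*b^3 + 16*b^2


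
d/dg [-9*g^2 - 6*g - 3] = -18*g - 6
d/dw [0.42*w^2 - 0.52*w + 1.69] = 0.84*w - 0.52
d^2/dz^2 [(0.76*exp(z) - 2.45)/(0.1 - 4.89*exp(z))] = (58.213005*exp(z) + 1.19045)*exp(z)/(116.930169*exp(3*z) - 7.17363*exp(2*z) + 0.1467*exp(z) - 0.001)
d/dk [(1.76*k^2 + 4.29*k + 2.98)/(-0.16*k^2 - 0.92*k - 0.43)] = (-0.9328*k^2 - 0.56*k + 0.8969)/(0.0256*k^4 + 0.2944*k^3 + 0.984*k^2 + 0.7912*k + 0.1849)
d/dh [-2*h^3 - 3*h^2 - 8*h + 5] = -6*h^2 - 6*h - 8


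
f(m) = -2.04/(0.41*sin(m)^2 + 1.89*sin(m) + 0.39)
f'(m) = -2.04*(-0.82*sin(m)*cos(m) - 1.89*cos(m))/(0.41*sin(m)^2 + 1.89*sin(m) + 0.39)^2 = (1.6728*sin(m) + 3.8556)*cos(m)/(0.41*sin(m)^2 + 1.89*sin(m) + 0.39)^2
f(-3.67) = -1.41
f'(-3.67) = -1.94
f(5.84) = 5.91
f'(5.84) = 23.81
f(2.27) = -0.98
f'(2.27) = -0.77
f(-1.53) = 1.87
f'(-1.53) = 0.08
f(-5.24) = -0.88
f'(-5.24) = 0.49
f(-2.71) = 6.20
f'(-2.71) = -26.50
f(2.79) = -1.87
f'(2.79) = -3.50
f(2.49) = -1.21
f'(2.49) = -1.36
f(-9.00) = 6.39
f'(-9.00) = -28.30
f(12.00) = 4.03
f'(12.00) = 9.75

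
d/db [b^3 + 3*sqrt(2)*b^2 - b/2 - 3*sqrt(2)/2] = 3*b^2 + 6*sqrt(2)*b - 1/2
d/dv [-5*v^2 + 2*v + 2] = 2 - 10*v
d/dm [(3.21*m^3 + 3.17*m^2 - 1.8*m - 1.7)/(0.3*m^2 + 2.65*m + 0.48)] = (0.963*m^4 + 17.013*m^3 + 13.5629*m^2 + 4.0632*m + 3.641)/(0.09*m^4 + 1.59*m^3 + 7.3105*m^2 + 2.544*m + 0.2304)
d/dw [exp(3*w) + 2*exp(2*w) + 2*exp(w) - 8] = (3*exp(2*w) + 4*exp(w) + 2)*exp(w)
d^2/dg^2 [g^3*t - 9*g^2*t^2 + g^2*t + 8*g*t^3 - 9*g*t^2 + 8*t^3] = 2*t*(3*g - 9*t + 1)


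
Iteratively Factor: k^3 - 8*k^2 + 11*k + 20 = (k - 4)*(k^2 - 4*k - 5) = (k - 5)*(k - 4)*(k + 1)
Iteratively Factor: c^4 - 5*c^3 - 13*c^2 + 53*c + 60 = (c + 3)*(c^3 - 8*c^2 + 11*c + 20) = (c + 1)*(c + 3)*(c^2 - 9*c + 20) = (c - 5)*(c + 1)*(c + 3)*(c - 4)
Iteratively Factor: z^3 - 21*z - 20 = (z + 4)*(z^2 - 4*z - 5) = (z + 1)*(z + 4)*(z - 5)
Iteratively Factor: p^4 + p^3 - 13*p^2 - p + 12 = (p + 4)*(p^3 - 3*p^2 - p + 3) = (p - 1)*(p + 4)*(p^2 - 2*p - 3) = (p - 1)*(p + 1)*(p + 4)*(p - 3)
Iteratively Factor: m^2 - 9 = (m - 3)*(m + 3)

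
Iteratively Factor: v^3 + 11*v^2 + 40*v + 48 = (v + 4)*(v^2 + 7*v + 12) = (v + 3)*(v + 4)*(v + 4)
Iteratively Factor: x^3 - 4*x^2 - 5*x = (x + 1)*(x^2 - 5*x) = x*(x + 1)*(x - 5)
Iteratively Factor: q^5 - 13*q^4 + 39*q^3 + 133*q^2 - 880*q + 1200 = (q - 3)*(q^4 - 10*q^3 + 9*q^2 + 160*q - 400) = (q - 5)*(q - 3)*(q^3 - 5*q^2 - 16*q + 80) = (q - 5)*(q - 4)*(q - 3)*(q^2 - q - 20) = (q - 5)^2*(q - 4)*(q - 3)*(q + 4)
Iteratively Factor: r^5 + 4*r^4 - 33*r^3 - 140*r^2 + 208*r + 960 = (r - 5)*(r^4 + 9*r^3 + 12*r^2 - 80*r - 192) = (r - 5)*(r + 4)*(r^3 + 5*r^2 - 8*r - 48) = (r - 5)*(r + 4)^2*(r^2 + r - 12) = (r - 5)*(r - 3)*(r + 4)^2*(r + 4)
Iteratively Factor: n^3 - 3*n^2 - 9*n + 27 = (n - 3)*(n^2 - 9) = (n - 3)*(n + 3)*(n - 3)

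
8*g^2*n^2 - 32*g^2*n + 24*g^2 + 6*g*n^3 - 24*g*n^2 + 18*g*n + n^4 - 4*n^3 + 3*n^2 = (2*g + n)*(4*g + n)*(n - 3)*(n - 1)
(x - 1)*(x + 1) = x^2 - 1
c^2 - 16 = (c - 4)*(c + 4)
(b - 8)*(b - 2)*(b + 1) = b^3 - 9*b^2 + 6*b + 16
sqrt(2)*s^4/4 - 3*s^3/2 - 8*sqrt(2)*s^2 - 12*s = s*(s/2 + sqrt(2))*(s - 6*sqrt(2))*(sqrt(2)*s/2 + 1)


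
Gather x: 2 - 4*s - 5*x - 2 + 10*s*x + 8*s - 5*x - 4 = 4*s + x*(10*s - 10) - 4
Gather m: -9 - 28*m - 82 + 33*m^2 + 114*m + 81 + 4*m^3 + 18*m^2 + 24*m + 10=4*m^3 + 51*m^2 + 110*m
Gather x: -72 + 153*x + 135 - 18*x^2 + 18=-18*x^2 + 153*x + 81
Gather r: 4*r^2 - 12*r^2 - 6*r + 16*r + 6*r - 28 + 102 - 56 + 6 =-8*r^2 + 16*r + 24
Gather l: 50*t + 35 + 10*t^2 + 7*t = 10*t^2 + 57*t + 35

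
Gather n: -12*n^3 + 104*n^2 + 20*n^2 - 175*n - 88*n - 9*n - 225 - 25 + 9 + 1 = -12*n^3 + 124*n^2 - 272*n - 240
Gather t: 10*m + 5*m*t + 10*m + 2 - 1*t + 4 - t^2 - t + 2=20*m - t^2 + t*(5*m - 2) + 8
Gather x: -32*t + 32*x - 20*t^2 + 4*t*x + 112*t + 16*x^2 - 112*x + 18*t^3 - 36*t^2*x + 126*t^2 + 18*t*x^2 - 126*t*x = 18*t^3 + 106*t^2 + 80*t + x^2*(18*t + 16) + x*(-36*t^2 - 122*t - 80)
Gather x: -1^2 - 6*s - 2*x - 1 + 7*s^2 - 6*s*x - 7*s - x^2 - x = 7*s^2 - 13*s - x^2 + x*(-6*s - 3) - 2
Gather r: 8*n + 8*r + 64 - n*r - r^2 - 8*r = -n*r + 8*n - r^2 + 64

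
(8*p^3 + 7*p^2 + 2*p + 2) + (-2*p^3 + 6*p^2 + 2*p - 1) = 6*p^3 + 13*p^2 + 4*p + 1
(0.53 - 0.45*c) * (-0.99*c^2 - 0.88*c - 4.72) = 0.4455*c^3 - 0.1287*c^2 + 1.6576*c - 2.5016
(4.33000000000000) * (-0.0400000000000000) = -0.173200000000000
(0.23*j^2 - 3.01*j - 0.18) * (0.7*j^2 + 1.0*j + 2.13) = 0.161*j^4 - 1.877*j^3 - 2.6461*j^2 - 6.5913*j - 0.3834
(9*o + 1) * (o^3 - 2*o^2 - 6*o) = 9*o^4 - 17*o^3 - 56*o^2 - 6*o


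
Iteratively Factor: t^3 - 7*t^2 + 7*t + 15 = (t + 1)*(t^2 - 8*t + 15) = (t - 5)*(t + 1)*(t - 3)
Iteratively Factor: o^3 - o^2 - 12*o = (o - 4)*(o^2 + 3*o) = o*(o - 4)*(o + 3)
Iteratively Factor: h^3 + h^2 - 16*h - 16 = (h + 4)*(h^2 - 3*h - 4) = (h - 4)*(h + 4)*(h + 1)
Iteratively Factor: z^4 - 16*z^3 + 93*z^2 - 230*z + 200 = (z - 5)*(z^3 - 11*z^2 + 38*z - 40) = (z - 5)*(z - 4)*(z^2 - 7*z + 10) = (z - 5)*(z - 4)*(z - 2)*(z - 5)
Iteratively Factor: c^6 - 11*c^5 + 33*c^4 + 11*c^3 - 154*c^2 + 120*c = (c + 2)*(c^5 - 13*c^4 + 59*c^3 - 107*c^2 + 60*c) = (c - 1)*(c + 2)*(c^4 - 12*c^3 + 47*c^2 - 60*c) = (c - 5)*(c - 1)*(c + 2)*(c^3 - 7*c^2 + 12*c) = (c - 5)*(c - 3)*(c - 1)*(c + 2)*(c^2 - 4*c) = (c - 5)*(c - 4)*(c - 3)*(c - 1)*(c + 2)*(c)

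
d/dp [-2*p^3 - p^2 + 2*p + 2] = -6*p^2 - 2*p + 2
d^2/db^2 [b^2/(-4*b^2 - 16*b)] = 2/(b^3 + 12*b^2 + 48*b + 64)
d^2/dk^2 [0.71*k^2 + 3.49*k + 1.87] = 1.42000000000000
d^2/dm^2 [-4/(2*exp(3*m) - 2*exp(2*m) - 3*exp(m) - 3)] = 4*(2*(-6*exp(2*m) + 4*exp(m) + 3)^2*exp(m) + (18*exp(2*m) - 8*exp(m) - 3)*(-2*exp(3*m) + 2*exp(2*m) + 3*exp(m) + 3))*exp(m)/(-2*exp(3*m) + 2*exp(2*m) + 3*exp(m) + 3)^3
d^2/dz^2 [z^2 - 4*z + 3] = 2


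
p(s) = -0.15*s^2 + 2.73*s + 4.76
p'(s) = 2.73 - 0.3*s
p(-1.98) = -1.23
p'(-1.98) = 3.32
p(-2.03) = -1.40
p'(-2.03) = 3.34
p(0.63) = 6.42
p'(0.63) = 2.54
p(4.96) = 14.61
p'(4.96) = 1.24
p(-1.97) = -1.20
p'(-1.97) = 3.32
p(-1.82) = -0.71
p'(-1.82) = 3.28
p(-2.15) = -1.80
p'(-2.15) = 3.38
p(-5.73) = -15.81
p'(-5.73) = 4.45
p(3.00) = 11.60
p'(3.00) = 1.83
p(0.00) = 4.76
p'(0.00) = 2.73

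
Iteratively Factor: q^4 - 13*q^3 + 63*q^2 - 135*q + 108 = (q - 3)*(q^3 - 10*q^2 + 33*q - 36) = (q - 3)^2*(q^2 - 7*q + 12) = (q - 3)^3*(q - 4)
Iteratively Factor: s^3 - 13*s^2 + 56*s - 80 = (s - 4)*(s^2 - 9*s + 20) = (s - 5)*(s - 4)*(s - 4)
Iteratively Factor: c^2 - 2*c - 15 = (c - 5)*(c + 3)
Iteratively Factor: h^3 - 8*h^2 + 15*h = (h - 5)*(h^2 - 3*h) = h*(h - 5)*(h - 3)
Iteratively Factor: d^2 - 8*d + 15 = (d - 5)*(d - 3)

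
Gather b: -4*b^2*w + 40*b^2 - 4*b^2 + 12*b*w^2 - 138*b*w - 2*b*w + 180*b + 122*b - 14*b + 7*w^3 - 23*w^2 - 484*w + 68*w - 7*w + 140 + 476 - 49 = b^2*(36 - 4*w) + b*(12*w^2 - 140*w + 288) + 7*w^3 - 23*w^2 - 423*w + 567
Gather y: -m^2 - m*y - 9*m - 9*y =-m^2 - 9*m + y*(-m - 9)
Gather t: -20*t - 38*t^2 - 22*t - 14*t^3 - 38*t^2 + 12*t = -14*t^3 - 76*t^2 - 30*t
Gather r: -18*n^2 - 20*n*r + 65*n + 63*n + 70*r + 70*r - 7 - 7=-18*n^2 + 128*n + r*(140 - 20*n) - 14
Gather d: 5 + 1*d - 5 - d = 0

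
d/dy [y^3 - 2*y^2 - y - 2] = 3*y^2 - 4*y - 1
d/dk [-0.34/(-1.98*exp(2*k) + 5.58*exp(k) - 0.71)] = (1.8972 - 1.3464*exp(k))*exp(k)/(1.98*exp(2*k) - 5.58*exp(k) + 0.71)^2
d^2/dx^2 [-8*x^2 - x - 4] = -16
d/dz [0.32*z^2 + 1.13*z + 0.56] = 0.64*z + 1.13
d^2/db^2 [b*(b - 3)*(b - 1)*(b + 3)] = 12*b^2 - 6*b - 18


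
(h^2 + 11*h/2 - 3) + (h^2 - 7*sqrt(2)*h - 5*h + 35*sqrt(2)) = 2*h^2 - 7*sqrt(2)*h + h/2 - 3 + 35*sqrt(2)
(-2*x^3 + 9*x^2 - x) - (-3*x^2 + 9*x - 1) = -2*x^3 + 12*x^2 - 10*x + 1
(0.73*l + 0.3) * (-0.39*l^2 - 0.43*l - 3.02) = -0.2847*l^3 - 0.4309*l^2 - 2.3336*l - 0.906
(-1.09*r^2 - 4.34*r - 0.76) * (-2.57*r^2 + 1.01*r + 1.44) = 2.8013*r^4 + 10.0529*r^3 - 3.9998*r^2 - 7.0172*r - 1.0944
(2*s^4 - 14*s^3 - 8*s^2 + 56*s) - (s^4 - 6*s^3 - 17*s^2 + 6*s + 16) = s^4 - 8*s^3 + 9*s^2 + 50*s - 16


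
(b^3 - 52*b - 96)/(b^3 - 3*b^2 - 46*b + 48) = (b + 2)/(b - 1)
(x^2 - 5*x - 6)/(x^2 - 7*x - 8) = (x - 6)/(x - 8)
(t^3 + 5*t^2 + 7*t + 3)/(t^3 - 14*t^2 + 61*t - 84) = (t^3 + 5*t^2 + 7*t + 3)/(t^3 - 14*t^2 + 61*t - 84)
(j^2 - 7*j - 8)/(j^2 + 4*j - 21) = (j^2 - 7*j - 8)/(j^2 + 4*j - 21)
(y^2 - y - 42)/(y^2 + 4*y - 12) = (y - 7)/(y - 2)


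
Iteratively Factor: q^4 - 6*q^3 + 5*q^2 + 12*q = (q - 4)*(q^3 - 2*q^2 - 3*q) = (q - 4)*(q + 1)*(q^2 - 3*q) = q*(q - 4)*(q + 1)*(q - 3)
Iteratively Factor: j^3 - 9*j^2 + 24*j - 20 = (j - 2)*(j^2 - 7*j + 10) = (j - 2)^2*(j - 5)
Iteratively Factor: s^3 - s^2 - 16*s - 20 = (s + 2)*(s^2 - 3*s - 10) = (s + 2)^2*(s - 5)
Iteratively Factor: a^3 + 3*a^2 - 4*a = (a + 4)*(a^2 - a) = (a - 1)*(a + 4)*(a)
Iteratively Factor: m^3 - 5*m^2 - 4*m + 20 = (m - 2)*(m^2 - 3*m - 10) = (m - 2)*(m + 2)*(m - 5)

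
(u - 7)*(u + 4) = u^2 - 3*u - 28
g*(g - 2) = g^2 - 2*g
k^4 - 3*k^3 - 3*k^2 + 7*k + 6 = (k - 3)*(k - 2)*(k + 1)^2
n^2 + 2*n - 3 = (n - 1)*(n + 3)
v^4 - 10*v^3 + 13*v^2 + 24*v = v*(v - 8)*(v - 3)*(v + 1)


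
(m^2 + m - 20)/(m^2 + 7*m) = (m^2 + m - 20)/(m*(m + 7))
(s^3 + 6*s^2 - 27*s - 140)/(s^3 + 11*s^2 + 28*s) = (s - 5)/s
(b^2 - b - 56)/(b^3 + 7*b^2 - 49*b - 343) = (b - 8)/(b^2 - 49)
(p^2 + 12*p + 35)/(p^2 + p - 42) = (p + 5)/(p - 6)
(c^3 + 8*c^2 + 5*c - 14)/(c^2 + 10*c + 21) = (c^2 + c - 2)/(c + 3)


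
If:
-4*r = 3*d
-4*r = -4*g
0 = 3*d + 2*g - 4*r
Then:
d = 0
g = 0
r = 0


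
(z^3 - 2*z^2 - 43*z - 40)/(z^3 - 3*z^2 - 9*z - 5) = (z^2 - 3*z - 40)/(z^2 - 4*z - 5)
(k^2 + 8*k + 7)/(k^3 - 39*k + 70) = (k + 1)/(k^2 - 7*k + 10)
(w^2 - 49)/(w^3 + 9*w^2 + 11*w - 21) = (w - 7)/(w^2 + 2*w - 3)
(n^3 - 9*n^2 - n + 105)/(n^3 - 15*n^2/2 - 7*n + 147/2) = 2*(n - 5)/(2*n - 7)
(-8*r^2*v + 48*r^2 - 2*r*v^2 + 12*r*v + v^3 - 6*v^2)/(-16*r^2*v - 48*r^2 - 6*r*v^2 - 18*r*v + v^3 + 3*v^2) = (4*r*v - 24*r - v^2 + 6*v)/(8*r*v + 24*r - v^2 - 3*v)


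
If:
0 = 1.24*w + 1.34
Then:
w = -1.08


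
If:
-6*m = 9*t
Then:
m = -3*t/2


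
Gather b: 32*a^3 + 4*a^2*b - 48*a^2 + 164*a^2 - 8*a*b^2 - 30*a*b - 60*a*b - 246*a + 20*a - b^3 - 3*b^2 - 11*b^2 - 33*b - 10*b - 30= 32*a^3 + 116*a^2 - 226*a - b^3 + b^2*(-8*a - 14) + b*(4*a^2 - 90*a - 43) - 30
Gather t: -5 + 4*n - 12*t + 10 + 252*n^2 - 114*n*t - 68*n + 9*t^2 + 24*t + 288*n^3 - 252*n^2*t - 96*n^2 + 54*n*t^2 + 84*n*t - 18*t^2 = 288*n^3 + 156*n^2 - 64*n + t^2*(54*n - 9) + t*(-252*n^2 - 30*n + 12) + 5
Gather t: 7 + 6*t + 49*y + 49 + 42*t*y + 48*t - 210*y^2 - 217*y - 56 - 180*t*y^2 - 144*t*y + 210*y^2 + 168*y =t*(-180*y^2 - 102*y + 54)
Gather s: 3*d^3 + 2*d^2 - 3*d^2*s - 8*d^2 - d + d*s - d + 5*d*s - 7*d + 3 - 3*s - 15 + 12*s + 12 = 3*d^3 - 6*d^2 - 9*d + s*(-3*d^2 + 6*d + 9)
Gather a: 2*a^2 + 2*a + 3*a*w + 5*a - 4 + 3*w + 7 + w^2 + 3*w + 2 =2*a^2 + a*(3*w + 7) + w^2 + 6*w + 5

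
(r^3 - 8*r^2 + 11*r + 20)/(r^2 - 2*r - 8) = (r^2 - 4*r - 5)/(r + 2)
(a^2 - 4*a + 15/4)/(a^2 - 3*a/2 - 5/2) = (a - 3/2)/(a + 1)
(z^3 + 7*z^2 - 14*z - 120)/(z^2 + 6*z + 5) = (z^2 + 2*z - 24)/(z + 1)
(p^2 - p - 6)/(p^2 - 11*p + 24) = (p + 2)/(p - 8)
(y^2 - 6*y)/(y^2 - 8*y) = (y - 6)/(y - 8)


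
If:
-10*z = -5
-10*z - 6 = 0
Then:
No Solution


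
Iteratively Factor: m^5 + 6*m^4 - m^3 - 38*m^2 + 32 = (m - 1)*(m^4 + 7*m^3 + 6*m^2 - 32*m - 32) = (m - 1)*(m + 1)*(m^3 + 6*m^2 - 32) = (m - 1)*(m + 1)*(m + 4)*(m^2 + 2*m - 8) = (m - 1)*(m + 1)*(m + 4)^2*(m - 2)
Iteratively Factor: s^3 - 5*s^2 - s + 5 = (s + 1)*(s^2 - 6*s + 5) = (s - 1)*(s + 1)*(s - 5)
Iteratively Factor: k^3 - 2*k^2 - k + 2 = (k - 2)*(k^2 - 1) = (k - 2)*(k + 1)*(k - 1)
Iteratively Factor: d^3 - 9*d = (d)*(d^2 - 9) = d*(d - 3)*(d + 3)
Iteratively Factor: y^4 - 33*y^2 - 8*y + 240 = (y + 4)*(y^3 - 4*y^2 - 17*y + 60) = (y + 4)^2*(y^2 - 8*y + 15) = (y - 5)*(y + 4)^2*(y - 3)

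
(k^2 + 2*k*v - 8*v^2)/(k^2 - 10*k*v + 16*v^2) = (-k - 4*v)/(-k + 8*v)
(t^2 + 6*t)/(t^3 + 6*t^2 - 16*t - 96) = t/(t^2 - 16)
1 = 1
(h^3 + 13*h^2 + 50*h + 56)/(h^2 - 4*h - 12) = (h^2 + 11*h + 28)/(h - 6)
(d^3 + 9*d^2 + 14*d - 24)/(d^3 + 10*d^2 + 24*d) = (d - 1)/d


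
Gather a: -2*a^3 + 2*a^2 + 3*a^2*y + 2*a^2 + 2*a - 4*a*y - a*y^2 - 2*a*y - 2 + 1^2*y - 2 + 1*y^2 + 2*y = -2*a^3 + a^2*(3*y + 4) + a*(-y^2 - 6*y + 2) + y^2 + 3*y - 4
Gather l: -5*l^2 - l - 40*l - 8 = -5*l^2 - 41*l - 8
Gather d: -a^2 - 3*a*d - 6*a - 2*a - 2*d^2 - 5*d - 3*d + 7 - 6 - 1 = -a^2 - 8*a - 2*d^2 + d*(-3*a - 8)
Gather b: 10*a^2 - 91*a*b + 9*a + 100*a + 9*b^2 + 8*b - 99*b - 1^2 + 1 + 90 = 10*a^2 + 109*a + 9*b^2 + b*(-91*a - 91) + 90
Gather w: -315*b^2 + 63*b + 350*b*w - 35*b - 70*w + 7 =-315*b^2 + 28*b + w*(350*b - 70) + 7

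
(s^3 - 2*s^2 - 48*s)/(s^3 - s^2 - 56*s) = (s + 6)/(s + 7)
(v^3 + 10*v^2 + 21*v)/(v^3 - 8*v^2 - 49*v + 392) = v*(v + 3)/(v^2 - 15*v + 56)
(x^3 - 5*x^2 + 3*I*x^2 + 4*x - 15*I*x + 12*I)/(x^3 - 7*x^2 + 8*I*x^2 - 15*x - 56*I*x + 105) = (x^2 - 5*x + 4)/(x^2 + x*(-7 + 5*I) - 35*I)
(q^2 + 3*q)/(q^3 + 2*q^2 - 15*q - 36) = q/(q^2 - q - 12)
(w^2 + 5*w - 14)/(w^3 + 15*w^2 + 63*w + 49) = (w - 2)/(w^2 + 8*w + 7)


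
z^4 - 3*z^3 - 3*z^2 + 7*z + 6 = (z - 3)*(z - 2)*(z + 1)^2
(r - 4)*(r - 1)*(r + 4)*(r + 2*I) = r^4 - r^3 + 2*I*r^3 - 16*r^2 - 2*I*r^2 + 16*r - 32*I*r + 32*I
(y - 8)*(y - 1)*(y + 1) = y^3 - 8*y^2 - y + 8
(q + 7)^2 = q^2 + 14*q + 49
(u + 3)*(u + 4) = u^2 + 7*u + 12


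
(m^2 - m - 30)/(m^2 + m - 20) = (m - 6)/(m - 4)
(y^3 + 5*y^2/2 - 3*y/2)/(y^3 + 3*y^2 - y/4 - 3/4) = 2*y/(2*y + 1)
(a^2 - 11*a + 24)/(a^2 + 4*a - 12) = (a^2 - 11*a + 24)/(a^2 + 4*a - 12)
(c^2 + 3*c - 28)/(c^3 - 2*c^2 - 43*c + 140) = 1/(c - 5)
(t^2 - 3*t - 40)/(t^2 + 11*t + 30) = (t - 8)/(t + 6)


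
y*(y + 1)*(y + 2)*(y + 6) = y^4 + 9*y^3 + 20*y^2 + 12*y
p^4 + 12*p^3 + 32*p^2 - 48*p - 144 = (p - 2)*(p + 2)*(p + 6)^2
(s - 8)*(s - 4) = s^2 - 12*s + 32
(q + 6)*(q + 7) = q^2 + 13*q + 42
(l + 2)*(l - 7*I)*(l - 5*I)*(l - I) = l^4 + 2*l^3 - 13*I*l^3 - 47*l^2 - 26*I*l^2 - 94*l + 35*I*l + 70*I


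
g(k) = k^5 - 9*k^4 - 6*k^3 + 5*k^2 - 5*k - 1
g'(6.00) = -1889.00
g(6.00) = -5035.00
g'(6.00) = -1889.00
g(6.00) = -5035.00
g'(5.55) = -1914.31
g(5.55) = -4173.80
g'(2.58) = -495.72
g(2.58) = -368.11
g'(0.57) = -11.29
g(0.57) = -4.23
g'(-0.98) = 6.41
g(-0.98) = 5.14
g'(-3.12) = 1355.74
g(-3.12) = -902.97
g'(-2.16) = 361.06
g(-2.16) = -149.33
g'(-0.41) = -9.50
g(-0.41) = 2.04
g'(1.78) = -197.07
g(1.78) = -100.38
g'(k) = 5*k^4 - 36*k^3 - 18*k^2 + 10*k - 5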